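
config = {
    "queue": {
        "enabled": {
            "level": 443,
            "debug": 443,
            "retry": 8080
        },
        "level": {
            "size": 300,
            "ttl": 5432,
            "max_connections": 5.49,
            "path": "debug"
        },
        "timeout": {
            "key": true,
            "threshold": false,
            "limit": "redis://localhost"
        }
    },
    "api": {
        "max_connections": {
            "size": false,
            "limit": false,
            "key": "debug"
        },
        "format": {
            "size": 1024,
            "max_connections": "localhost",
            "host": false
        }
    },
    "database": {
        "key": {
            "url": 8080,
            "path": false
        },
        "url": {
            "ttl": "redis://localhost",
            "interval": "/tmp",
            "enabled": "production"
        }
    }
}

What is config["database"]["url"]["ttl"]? "redis://localhost"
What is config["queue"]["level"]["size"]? 300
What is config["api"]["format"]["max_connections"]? "localhost"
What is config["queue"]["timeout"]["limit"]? "redis://localhost"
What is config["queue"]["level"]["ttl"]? 5432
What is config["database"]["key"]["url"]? 8080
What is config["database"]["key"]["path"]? False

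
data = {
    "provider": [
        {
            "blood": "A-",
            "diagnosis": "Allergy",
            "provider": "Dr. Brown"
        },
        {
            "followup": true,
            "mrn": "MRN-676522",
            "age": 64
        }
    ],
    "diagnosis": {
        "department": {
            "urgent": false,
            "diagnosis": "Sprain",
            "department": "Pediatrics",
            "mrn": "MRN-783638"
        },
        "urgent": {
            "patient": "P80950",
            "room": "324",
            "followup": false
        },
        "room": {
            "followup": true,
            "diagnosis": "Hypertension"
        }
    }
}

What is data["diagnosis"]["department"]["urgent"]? False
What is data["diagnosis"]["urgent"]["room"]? "324"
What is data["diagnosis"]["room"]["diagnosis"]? "Hypertension"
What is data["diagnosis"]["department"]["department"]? "Pediatrics"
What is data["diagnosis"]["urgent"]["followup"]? False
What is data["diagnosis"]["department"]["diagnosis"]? "Sprain"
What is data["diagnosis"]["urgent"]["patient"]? "P80950"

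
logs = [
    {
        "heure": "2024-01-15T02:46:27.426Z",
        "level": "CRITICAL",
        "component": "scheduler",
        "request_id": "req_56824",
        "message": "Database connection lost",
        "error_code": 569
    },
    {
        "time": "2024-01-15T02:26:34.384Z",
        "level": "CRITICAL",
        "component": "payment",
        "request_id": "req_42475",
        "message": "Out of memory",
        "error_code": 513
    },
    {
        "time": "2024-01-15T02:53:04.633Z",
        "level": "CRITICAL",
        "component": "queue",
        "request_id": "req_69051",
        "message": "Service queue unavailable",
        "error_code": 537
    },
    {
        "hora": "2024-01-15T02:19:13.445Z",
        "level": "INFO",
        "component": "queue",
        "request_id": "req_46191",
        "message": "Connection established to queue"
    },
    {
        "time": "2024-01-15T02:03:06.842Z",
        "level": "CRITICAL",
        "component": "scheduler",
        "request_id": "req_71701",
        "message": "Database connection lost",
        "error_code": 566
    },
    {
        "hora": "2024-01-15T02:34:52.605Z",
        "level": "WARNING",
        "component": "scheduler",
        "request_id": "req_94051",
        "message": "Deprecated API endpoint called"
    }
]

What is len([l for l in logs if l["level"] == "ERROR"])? 0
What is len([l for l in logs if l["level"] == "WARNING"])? 1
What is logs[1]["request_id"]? "req_42475"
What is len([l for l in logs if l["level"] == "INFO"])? 1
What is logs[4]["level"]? "CRITICAL"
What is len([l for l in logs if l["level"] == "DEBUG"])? 0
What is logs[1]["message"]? "Out of memory"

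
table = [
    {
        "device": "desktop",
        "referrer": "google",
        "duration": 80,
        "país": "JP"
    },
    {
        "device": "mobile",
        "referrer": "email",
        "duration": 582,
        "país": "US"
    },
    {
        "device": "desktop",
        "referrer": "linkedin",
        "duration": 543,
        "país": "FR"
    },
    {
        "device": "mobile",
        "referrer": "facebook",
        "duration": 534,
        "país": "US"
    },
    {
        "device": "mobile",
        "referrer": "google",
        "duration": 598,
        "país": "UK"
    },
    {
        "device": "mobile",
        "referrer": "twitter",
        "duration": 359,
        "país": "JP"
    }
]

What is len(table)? 6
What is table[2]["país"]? "FR"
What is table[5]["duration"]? 359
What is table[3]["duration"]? 534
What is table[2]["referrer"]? "linkedin"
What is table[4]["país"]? "UK"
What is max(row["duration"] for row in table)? 598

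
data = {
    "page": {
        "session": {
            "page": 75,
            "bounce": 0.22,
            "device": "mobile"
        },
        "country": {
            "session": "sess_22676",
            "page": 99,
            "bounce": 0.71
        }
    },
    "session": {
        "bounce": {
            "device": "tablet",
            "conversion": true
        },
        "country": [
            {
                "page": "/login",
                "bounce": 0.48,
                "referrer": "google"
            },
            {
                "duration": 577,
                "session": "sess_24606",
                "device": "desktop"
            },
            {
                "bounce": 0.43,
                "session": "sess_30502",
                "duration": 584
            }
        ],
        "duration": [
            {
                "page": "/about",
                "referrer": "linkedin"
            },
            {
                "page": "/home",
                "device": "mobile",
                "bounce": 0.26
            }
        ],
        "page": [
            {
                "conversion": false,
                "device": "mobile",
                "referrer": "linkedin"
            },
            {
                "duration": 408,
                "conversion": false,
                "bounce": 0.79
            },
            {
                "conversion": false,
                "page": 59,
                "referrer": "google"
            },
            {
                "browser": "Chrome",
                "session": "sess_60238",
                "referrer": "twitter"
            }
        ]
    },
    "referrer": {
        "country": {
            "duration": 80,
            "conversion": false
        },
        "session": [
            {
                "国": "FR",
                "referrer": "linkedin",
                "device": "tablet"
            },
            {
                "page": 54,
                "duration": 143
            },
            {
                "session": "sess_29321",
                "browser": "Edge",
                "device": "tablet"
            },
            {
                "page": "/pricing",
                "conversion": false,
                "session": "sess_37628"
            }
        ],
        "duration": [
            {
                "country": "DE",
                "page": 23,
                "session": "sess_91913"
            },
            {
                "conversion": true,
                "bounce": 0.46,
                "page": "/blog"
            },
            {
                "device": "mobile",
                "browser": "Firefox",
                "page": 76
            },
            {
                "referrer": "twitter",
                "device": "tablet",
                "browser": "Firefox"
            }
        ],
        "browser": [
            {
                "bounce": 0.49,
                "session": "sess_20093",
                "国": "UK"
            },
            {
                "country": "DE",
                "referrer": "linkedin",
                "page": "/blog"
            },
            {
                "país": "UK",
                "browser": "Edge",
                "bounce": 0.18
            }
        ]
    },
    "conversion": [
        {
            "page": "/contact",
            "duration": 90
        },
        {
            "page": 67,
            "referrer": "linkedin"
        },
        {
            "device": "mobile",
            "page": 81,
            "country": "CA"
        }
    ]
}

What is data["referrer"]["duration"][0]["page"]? 23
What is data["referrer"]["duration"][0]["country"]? "DE"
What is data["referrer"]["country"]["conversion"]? False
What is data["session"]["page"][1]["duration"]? 408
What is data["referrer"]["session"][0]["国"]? "FR"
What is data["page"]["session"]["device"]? "mobile"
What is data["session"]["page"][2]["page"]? 59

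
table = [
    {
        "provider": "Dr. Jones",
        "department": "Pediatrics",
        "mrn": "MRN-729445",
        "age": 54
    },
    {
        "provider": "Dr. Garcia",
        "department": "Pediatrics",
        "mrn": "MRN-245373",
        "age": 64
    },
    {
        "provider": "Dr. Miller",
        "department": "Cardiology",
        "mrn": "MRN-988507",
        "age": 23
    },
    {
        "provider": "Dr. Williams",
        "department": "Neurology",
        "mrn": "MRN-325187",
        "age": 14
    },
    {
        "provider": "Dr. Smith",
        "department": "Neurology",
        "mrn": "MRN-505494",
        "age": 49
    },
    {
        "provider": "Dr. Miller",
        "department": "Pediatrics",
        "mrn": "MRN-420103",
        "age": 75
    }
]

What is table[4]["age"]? 49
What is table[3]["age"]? 14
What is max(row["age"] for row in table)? 75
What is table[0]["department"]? "Pediatrics"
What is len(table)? 6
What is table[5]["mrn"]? "MRN-420103"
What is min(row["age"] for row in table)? 14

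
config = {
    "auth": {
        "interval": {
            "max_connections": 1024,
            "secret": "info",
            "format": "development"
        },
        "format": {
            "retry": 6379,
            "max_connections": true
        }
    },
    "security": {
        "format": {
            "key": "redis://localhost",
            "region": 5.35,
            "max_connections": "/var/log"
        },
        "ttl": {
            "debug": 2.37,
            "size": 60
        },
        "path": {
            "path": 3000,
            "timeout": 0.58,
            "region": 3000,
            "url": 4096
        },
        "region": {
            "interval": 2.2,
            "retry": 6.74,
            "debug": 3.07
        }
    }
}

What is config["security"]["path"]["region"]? 3000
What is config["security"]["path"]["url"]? 4096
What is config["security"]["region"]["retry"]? 6.74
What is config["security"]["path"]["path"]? 3000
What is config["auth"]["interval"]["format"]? "development"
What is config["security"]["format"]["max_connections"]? "/var/log"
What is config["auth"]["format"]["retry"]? 6379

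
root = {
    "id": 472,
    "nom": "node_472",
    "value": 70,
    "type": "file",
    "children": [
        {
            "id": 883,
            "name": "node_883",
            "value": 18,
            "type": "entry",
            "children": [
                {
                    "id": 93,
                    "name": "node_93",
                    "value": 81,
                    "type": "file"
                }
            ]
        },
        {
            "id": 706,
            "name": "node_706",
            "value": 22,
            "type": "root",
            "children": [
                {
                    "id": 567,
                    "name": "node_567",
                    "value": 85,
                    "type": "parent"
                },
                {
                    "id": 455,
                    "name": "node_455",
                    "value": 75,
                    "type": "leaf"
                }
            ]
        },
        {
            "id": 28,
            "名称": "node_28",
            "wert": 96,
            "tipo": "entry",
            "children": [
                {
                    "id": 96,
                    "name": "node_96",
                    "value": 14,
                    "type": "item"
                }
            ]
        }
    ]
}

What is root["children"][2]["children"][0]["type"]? "item"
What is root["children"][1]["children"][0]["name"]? "node_567"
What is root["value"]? 70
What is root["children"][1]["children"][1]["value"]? 75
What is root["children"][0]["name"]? "node_883"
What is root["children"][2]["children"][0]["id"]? 96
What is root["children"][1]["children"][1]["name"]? "node_455"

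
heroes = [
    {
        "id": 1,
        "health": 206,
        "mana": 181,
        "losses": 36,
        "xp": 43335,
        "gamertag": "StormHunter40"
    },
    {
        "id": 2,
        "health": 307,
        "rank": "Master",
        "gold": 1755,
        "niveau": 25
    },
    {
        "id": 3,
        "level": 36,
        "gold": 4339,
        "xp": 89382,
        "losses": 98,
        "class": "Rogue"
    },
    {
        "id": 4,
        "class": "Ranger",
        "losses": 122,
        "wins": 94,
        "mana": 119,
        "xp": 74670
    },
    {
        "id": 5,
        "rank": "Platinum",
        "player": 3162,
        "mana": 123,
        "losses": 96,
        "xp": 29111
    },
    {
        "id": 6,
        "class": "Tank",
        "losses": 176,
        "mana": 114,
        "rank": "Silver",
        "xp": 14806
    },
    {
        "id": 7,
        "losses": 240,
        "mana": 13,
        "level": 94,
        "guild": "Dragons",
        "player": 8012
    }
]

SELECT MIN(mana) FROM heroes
13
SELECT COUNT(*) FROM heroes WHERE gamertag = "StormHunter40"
1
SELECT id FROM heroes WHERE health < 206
[]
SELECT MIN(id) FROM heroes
1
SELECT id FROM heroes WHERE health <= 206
[1]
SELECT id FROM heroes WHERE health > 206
[2]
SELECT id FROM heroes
[1, 2, 3, 4, 5, 6, 7]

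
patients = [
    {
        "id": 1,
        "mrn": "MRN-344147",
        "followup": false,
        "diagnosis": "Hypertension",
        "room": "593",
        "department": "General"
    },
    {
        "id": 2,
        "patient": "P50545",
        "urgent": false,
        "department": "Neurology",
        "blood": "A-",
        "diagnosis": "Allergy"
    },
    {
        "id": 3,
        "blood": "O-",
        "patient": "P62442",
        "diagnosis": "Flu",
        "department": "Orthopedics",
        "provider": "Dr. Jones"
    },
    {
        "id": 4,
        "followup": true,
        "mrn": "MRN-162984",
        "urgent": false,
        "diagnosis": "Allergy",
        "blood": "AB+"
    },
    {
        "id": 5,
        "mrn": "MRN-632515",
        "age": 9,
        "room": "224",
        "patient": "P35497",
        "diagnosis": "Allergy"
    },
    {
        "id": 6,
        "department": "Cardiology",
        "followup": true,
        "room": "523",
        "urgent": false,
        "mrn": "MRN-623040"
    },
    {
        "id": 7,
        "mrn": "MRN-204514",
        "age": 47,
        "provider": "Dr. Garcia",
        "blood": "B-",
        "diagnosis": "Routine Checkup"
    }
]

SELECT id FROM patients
[1, 2, 3, 4, 5, 6, 7]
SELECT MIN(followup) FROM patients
False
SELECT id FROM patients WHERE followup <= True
[1, 4, 6]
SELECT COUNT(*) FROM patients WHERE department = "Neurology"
1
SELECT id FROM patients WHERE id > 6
[7]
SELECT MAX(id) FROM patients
7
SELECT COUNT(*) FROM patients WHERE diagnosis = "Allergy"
3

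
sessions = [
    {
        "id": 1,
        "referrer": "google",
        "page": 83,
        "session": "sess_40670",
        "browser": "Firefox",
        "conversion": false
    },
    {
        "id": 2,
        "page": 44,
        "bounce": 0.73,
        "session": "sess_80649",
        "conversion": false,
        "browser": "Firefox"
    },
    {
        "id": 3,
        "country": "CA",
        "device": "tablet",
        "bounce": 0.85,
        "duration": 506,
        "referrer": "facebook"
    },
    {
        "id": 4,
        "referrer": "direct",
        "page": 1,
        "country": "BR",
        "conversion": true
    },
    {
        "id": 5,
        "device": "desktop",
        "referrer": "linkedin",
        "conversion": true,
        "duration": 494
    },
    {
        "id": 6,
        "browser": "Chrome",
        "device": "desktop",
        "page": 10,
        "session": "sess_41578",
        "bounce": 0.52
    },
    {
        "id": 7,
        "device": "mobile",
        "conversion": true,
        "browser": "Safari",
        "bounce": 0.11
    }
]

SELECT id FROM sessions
[1, 2, 3, 4, 5, 6, 7]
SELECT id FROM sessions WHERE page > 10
[1, 2]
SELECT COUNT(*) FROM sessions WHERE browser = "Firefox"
2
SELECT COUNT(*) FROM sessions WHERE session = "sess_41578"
1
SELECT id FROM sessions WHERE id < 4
[1, 2, 3]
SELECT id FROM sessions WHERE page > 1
[1, 2, 6]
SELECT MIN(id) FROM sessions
1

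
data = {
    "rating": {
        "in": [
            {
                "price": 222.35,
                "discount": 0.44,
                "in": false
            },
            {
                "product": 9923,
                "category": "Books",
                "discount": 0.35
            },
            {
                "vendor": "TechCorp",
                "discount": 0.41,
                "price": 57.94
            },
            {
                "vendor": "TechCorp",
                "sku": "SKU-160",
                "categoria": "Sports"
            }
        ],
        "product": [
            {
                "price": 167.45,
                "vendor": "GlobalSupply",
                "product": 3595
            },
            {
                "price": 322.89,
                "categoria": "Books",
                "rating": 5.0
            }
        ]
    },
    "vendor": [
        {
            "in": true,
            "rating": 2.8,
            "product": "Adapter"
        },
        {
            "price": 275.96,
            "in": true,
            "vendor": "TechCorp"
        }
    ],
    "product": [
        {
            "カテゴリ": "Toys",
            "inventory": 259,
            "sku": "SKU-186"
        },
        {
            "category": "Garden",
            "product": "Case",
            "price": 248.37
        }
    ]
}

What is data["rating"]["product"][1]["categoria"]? "Books"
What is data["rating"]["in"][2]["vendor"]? "TechCorp"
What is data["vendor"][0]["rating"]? 2.8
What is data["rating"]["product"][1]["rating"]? 5.0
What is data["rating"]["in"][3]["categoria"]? "Sports"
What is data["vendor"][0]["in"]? True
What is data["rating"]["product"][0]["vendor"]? "GlobalSupply"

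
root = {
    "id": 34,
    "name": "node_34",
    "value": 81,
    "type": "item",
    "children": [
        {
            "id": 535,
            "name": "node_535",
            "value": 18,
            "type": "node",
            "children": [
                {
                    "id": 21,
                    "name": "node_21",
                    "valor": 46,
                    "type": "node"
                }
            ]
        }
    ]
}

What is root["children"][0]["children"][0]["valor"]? 46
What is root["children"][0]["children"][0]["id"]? 21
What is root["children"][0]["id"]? 535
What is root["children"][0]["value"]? 18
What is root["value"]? 81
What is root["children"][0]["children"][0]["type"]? "node"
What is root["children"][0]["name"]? "node_535"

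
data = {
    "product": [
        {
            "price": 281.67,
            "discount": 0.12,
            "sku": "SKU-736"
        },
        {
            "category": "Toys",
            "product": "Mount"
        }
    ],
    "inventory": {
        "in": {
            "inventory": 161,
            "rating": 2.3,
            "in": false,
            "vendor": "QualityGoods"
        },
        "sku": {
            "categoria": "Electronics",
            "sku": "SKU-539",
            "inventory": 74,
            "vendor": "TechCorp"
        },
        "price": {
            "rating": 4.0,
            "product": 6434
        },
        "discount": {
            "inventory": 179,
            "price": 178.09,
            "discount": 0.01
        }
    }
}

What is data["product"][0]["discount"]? 0.12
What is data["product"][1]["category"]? "Toys"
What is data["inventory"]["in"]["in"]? False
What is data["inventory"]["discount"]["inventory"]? 179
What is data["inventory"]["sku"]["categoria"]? "Electronics"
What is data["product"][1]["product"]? "Mount"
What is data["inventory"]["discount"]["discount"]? 0.01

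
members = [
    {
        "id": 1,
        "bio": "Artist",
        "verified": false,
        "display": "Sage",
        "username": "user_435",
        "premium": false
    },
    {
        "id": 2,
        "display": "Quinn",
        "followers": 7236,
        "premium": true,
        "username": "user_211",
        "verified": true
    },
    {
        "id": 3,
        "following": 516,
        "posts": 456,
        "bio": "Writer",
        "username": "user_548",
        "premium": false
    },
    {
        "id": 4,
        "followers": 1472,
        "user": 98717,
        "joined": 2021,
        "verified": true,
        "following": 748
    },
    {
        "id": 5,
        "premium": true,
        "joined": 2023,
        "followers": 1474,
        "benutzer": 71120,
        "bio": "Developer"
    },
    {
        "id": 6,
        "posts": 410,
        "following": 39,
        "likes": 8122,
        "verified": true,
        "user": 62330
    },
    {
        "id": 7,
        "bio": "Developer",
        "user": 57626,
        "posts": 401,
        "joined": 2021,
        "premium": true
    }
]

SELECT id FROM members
[1, 2, 3, 4, 5, 6, 7]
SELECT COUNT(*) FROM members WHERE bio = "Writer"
1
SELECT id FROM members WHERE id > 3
[4, 5, 6, 7]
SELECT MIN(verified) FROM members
False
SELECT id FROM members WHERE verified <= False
[1]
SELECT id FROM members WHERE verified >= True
[2, 4, 6]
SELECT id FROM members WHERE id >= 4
[4, 5, 6, 7]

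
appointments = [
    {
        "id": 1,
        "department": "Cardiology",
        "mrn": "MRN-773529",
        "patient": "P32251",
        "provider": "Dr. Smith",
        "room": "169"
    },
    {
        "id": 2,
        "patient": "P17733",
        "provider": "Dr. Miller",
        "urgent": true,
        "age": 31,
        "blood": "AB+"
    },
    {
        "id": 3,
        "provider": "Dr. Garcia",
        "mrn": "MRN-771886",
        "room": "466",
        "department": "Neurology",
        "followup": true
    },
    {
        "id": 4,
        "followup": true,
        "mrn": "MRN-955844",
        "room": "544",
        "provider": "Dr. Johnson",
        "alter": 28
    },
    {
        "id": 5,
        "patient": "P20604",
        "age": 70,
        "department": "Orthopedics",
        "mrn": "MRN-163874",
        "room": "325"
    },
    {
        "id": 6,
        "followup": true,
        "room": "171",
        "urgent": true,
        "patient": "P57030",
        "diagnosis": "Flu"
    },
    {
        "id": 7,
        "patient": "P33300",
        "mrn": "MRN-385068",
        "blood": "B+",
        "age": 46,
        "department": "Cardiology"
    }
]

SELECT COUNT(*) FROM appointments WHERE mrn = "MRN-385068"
1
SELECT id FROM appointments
[1, 2, 3, 4, 5, 6, 7]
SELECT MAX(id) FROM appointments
7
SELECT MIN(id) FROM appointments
1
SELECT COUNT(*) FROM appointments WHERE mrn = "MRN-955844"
1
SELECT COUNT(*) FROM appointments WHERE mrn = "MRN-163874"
1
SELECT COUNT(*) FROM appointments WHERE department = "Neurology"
1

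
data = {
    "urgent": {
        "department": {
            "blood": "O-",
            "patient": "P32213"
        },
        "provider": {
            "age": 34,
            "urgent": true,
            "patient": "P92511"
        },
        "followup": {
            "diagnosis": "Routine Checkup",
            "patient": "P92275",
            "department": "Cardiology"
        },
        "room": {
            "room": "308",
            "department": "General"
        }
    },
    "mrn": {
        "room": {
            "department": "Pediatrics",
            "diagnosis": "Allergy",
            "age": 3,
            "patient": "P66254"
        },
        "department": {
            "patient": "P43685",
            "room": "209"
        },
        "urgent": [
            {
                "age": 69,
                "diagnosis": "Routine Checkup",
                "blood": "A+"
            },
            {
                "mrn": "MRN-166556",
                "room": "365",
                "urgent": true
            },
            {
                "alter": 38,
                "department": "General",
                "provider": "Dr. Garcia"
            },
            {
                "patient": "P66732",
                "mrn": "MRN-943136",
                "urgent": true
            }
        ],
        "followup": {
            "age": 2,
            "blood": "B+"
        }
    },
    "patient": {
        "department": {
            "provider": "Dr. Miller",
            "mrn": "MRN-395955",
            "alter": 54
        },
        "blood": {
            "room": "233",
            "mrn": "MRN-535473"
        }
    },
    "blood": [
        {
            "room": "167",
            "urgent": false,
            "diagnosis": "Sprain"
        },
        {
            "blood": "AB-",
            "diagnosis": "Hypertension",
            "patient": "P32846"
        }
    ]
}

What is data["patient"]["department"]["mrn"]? "MRN-395955"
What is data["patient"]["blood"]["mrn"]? "MRN-535473"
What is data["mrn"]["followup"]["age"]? 2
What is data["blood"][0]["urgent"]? False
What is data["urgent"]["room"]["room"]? "308"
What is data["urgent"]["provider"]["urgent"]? True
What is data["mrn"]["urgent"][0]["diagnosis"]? "Routine Checkup"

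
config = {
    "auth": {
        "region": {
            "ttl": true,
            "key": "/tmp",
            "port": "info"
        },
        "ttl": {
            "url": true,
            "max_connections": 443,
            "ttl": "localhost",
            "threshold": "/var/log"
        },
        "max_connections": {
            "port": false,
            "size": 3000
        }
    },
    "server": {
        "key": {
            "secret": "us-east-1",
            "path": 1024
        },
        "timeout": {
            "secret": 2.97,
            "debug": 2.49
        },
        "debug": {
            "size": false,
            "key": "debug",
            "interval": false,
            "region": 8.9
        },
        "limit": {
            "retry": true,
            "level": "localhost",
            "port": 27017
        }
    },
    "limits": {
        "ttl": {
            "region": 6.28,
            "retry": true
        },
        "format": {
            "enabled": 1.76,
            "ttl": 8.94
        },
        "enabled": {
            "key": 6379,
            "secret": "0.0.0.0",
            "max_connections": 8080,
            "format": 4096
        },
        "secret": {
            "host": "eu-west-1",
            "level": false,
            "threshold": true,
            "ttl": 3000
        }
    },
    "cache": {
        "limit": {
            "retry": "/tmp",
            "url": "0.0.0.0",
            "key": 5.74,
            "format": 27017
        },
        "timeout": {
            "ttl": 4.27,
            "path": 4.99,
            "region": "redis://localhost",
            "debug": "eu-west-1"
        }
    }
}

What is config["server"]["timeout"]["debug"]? 2.49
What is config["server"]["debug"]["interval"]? False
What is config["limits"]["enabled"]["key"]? 6379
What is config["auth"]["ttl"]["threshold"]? "/var/log"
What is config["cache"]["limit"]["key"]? 5.74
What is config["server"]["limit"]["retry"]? True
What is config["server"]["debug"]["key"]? "debug"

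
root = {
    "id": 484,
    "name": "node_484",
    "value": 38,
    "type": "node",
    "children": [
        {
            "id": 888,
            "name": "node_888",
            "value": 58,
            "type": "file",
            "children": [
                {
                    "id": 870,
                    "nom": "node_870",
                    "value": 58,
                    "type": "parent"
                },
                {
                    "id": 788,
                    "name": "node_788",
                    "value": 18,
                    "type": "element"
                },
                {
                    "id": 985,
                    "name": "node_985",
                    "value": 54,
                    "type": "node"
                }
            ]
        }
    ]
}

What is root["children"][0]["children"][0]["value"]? 58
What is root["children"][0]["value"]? 58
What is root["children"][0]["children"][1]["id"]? 788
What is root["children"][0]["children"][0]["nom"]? "node_870"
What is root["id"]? 484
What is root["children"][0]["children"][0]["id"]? 870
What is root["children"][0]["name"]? "node_888"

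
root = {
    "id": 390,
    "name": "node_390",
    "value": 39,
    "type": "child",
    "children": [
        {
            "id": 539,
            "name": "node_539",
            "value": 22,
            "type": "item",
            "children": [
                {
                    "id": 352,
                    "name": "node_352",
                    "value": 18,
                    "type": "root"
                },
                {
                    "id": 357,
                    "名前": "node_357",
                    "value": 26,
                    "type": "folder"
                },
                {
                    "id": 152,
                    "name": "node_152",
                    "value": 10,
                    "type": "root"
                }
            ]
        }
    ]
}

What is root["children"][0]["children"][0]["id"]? 352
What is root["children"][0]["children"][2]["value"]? 10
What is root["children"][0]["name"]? "node_539"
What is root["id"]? 390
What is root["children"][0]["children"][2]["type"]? "root"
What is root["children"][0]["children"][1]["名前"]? "node_357"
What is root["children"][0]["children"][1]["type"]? "folder"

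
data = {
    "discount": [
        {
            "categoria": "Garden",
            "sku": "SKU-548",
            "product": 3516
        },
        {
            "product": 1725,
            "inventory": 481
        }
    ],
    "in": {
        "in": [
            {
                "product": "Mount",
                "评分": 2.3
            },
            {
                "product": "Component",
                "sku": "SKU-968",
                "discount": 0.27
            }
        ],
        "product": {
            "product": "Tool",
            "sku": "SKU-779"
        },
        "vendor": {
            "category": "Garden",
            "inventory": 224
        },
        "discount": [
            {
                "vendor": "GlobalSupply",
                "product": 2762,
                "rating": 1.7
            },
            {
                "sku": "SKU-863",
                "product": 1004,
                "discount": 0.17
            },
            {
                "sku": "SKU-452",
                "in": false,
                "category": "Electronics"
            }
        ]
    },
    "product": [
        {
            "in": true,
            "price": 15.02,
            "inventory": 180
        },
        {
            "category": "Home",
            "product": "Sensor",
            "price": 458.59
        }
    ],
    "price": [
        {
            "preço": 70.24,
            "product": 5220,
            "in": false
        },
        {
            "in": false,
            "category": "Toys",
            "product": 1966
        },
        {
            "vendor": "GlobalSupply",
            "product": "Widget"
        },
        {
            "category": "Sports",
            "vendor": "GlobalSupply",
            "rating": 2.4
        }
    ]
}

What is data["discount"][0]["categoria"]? "Garden"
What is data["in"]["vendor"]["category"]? "Garden"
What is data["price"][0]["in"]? False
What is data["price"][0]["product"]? 5220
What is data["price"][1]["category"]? "Toys"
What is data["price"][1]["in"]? False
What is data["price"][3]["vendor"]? "GlobalSupply"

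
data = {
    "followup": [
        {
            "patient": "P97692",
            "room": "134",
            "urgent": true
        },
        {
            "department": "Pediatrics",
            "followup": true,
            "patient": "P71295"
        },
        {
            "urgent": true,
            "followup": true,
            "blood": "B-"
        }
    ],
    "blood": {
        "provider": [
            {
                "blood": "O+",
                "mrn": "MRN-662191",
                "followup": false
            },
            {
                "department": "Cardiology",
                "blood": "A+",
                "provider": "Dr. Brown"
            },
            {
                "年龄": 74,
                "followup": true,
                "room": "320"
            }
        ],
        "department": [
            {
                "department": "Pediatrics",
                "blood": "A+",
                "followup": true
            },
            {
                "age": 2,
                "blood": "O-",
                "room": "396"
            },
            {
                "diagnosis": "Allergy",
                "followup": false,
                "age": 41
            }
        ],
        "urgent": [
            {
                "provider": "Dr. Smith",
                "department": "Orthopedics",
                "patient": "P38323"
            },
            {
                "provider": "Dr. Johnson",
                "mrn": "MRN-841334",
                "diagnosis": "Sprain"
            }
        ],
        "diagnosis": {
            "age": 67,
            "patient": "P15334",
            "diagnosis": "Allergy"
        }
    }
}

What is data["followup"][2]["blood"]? "B-"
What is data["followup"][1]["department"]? "Pediatrics"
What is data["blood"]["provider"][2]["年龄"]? 74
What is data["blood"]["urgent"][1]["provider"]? "Dr. Johnson"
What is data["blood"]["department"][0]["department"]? "Pediatrics"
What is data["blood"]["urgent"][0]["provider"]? "Dr. Smith"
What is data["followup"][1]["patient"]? "P71295"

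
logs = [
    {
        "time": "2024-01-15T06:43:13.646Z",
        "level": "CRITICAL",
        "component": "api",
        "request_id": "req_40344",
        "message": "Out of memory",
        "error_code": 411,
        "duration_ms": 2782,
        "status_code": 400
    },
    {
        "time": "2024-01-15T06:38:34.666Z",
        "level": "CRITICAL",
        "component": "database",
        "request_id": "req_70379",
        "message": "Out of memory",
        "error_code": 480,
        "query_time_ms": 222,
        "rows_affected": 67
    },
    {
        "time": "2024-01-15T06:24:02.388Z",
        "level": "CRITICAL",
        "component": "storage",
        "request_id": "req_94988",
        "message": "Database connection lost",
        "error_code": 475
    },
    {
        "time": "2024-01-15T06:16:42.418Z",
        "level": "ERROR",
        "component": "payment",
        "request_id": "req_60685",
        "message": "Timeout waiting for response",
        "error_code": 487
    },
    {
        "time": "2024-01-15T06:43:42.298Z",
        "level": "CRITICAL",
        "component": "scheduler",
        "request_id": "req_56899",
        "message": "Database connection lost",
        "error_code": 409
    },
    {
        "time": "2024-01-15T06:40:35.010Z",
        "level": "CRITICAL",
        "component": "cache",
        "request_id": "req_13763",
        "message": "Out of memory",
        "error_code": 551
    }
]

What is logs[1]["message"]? "Out of memory"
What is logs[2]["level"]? "CRITICAL"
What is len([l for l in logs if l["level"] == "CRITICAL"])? 5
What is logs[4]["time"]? "2024-01-15T06:43:42.298Z"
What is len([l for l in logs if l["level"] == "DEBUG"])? 0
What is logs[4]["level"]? "CRITICAL"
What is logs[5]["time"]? "2024-01-15T06:40:35.010Z"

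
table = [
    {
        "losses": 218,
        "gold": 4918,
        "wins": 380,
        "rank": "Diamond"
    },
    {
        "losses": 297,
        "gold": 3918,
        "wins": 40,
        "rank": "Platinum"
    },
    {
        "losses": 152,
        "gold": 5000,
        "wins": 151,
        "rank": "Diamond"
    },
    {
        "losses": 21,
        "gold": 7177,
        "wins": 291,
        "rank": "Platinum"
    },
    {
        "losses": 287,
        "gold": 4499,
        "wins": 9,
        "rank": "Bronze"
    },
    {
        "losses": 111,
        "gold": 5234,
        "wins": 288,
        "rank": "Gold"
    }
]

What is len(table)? 6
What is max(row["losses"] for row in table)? 297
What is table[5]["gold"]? 5234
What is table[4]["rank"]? "Bronze"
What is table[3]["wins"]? 291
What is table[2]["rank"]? "Diamond"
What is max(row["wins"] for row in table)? 380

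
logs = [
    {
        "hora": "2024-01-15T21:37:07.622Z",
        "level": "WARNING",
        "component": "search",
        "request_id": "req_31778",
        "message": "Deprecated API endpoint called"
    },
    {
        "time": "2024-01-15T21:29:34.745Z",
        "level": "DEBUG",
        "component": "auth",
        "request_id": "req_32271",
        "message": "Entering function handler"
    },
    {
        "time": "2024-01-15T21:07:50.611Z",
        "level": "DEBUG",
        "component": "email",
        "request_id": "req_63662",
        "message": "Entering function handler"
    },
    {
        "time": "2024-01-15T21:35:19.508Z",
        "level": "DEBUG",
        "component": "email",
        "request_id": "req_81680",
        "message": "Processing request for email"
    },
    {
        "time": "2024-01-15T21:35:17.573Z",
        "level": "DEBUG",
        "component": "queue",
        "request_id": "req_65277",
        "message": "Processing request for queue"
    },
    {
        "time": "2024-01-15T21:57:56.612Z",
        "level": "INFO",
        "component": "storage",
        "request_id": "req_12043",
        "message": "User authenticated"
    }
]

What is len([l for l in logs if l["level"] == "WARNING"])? 1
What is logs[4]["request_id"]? "req_65277"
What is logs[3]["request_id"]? "req_81680"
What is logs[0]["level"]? "WARNING"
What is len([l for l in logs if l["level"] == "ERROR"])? 0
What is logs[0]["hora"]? "2024-01-15T21:37:07.622Z"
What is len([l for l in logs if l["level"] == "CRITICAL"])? 0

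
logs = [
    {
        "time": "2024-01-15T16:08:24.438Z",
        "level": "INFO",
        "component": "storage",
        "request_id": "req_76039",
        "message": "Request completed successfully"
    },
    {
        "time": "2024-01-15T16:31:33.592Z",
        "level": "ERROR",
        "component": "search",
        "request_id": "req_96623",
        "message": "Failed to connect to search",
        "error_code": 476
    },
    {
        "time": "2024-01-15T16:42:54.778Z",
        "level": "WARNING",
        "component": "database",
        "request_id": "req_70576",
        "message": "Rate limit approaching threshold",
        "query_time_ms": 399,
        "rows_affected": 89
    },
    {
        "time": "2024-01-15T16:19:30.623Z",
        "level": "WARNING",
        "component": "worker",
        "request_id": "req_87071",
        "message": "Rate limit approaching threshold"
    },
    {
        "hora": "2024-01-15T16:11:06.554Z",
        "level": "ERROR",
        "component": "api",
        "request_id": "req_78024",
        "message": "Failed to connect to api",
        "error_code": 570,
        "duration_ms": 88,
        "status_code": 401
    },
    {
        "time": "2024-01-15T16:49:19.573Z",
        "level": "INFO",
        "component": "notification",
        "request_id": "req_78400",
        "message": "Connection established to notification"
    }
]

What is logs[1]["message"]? "Failed to connect to search"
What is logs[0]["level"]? "INFO"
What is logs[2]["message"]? "Rate limit approaching threshold"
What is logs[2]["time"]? "2024-01-15T16:42:54.778Z"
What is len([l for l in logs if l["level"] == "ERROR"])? 2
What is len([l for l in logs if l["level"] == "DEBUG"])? 0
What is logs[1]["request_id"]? "req_96623"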